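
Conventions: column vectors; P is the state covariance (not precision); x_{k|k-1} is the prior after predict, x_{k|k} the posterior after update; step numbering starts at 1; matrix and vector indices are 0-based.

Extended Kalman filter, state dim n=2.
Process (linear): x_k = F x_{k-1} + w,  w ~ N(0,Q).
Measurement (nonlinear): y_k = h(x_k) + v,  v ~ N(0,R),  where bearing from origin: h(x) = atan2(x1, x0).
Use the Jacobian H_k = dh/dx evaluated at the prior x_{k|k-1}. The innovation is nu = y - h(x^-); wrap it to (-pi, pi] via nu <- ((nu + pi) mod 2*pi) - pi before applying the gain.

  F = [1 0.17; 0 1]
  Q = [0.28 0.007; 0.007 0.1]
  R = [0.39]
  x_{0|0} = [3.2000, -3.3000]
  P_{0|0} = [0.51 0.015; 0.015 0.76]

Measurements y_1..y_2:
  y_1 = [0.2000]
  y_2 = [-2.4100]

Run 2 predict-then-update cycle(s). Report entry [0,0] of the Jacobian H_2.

H_jac[0,0] = 0.1930

step 1: x^-=[2.6390, -3.3000]  P^-=[0.8171 0.1512; 0.1512 0.8600]  H_jac=[0.1848 0.1478]  S=[0.4450]  K=[0.3896; 0.3485]  nu=[1.0962]  x^+=[3.0661, -2.9180]  P^+=[0.7495 0.0908; 0.0908 0.8060]
step 2: x^-=[2.5701, -2.9180]  P^-=[1.0837 0.2348; 0.2348 0.9060]  H_jac=[0.1930 0.1700]  S=[0.4719]  K=[0.5277; 0.4223]  nu=[-1.5613]  x^+=[1.7461, -3.5773]  P^+=[0.9522 0.1296; 0.1296 0.8218]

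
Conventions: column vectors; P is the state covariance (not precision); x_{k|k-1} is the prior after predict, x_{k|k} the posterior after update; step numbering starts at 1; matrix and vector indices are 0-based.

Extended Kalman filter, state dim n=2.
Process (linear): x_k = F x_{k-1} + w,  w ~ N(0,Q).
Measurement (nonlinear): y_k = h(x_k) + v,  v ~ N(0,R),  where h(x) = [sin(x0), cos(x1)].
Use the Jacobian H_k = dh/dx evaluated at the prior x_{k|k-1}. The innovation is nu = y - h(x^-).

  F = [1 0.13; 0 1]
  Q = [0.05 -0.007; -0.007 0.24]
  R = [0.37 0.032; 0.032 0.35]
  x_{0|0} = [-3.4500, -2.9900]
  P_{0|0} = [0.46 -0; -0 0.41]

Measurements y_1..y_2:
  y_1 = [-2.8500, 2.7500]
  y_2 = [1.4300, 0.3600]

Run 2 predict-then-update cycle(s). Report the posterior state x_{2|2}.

step 1: x^-=[-3.8387, -2.9900]  P^-=[0.5169 0.0463; 0.0463 0.6500]  H_jac=[-0.7667 0.0000; 0.0000 0.1510]  S=[0.6739 0.0266; 0.0266 0.3648]  K=[-0.5906 0.0623; -0.0635 0.2737]  nu=[-3.4920, 3.7385]  x^+=[-1.5434, -1.7451]  P^+=[0.2824 0.0192; 0.0192 0.6209]
step 2: x^-=[-1.7703, -1.7451]  P^-=[0.3479 0.0929; 0.0929 0.8609]  H_jac=[-0.1982 0.0000; 0.0000 0.9849]  S=[0.3837 0.0139; 0.0139 1.1850]  K=[-0.1826 0.0794; -0.0739 0.7163]  nu=[2.4102, 0.5334]  x^+=[-2.1680, -1.5410]  P^+=[0.3281 0.0223; 0.0223 0.2522]

x_post = [-2.1680, -1.5410]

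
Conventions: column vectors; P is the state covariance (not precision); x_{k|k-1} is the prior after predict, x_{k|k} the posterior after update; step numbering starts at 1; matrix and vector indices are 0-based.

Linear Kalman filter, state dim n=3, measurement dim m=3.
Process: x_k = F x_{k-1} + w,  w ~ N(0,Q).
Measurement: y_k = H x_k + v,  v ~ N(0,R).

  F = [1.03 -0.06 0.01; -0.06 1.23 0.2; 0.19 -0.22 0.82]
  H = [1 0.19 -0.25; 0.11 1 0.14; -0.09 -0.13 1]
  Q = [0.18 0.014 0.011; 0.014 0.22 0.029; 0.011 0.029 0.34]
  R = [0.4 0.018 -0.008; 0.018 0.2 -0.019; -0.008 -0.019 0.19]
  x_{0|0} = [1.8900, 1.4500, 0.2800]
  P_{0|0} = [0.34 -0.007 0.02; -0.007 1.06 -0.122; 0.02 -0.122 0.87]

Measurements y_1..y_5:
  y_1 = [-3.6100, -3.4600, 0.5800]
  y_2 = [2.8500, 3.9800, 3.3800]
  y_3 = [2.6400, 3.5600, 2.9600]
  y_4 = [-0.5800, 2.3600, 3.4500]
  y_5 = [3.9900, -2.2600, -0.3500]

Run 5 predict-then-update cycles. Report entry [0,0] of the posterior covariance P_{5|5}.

P_post[0,0] = 0.2139

step 1: x^-=[1.8625, 1.7261, 0.2697]  P^-=[0.5460 -0.0883 0.1235; -0.0883 1.8002 -0.2387; 0.1235 -0.2387 1.0394]  S=[1.0033 0.3608 -0.2753; 0.3608 1.9448 -0.3260; -0.2753 -0.3260 1.3020]  K=[0.5725 -0.0840 0.1659; -0.0466 0.8879 -0.1445; 0.0147 0.0974 0.8411]  nu=[-5.7330, -5.4287, 0.7023]  x^+=[-0.8467, -2.9287, 0.2477]  P^+=[0.2456 -0.0430 0.0451; -0.0430 0.1875 -0.0234; 0.0451 -0.0234 0.1588]
step 2: x^-=[-0.6939, -3.5020, 0.6866]  P^-=[0.4475 -0.0600 0.1124; -0.0600 0.5046 -0.0322; 0.1124 -0.0322 0.4908]  S=[0.8204 0.1045 -0.0668; 0.1045 0.7009 -0.0347; -0.0668 -0.0347 0.6797]  K=[0.5187 -0.0621 0.1654; -0.0449 0.7056 -0.1043; 0.0258 0.1016 0.7211]  nu=[4.3810, 7.4622, 2.1757]  x^+=[1.4749, 1.3402, 3.1268]  P^+=[0.2230 -0.0369 0.0437; -0.0369 0.1487 -0.0169; 0.0437 -0.0169 0.1366]
step 3: x^-=[1.4700, 2.1853, 2.5494]  P^-=[0.4226 -0.0484 0.1044; -0.0484 0.4474 -0.0172; 0.1044 -0.0172 0.4699]  S=[0.7992 0.0993 -0.0645; 0.0993 0.6494 -0.0173; -0.0645 -0.0173 0.6554]  K=[0.5041 -0.0532 0.1591; -0.0409 0.6807 -0.0945; 0.0236 0.1077 0.7112]  nu=[1.3921, 0.8561, 0.8270]  x^+=[2.2577, 2.6329, 3.2626]  P^+=[0.2165 -0.0343 0.0422; -0.0343 0.1431 -0.0150; 0.0422 -0.0150 0.1347]
step 4: x^-=[2.2001, 3.7555, 2.5250]  P^-=[0.4153 -0.0446 0.1010; -0.0446 0.4393 -0.0135; 0.1010 -0.0135 0.4668]  S=[0.7942 0.0997 -0.0661; 0.0997 0.6430 -0.0137; -0.0661 -0.0137 0.6519]  K=[0.4998 -0.0505 0.1561; -0.0394 0.6768 -0.0920; 0.0223 0.1095 0.7094]  nu=[-2.8624, -1.9910, 1.6112]  x^+=[1.1215, 2.3725, 3.3861]  P^+=[0.2145 -0.0335 0.0416; -0.0335 0.1421 -0.0146; 0.0416 -0.0146 0.1344]
step 5: x^-=[1.0467, 3.5281, 2.4678]  P^-=[0.4131 -0.0435 0.0999; -0.0435 0.4379 -0.0126; 0.0999 -0.0126 0.4660]  S=[0.7928 0.1000 -0.0668; 0.1000 0.6420 -0.0129; -0.0668 -0.0129 0.6510]  K=[0.4985 -0.0497 0.1551; -0.0389 0.6761 -0.0914; 0.0219 0.1099 0.7089]  nu=[2.8899, -6.2487, -2.2649]  x^+=[2.4465, -0.6021, 0.2386]  P^+=[0.2139 -0.0332 0.0414; -0.0332 0.1419 -0.0144; 0.0414 -0.0144 0.1343]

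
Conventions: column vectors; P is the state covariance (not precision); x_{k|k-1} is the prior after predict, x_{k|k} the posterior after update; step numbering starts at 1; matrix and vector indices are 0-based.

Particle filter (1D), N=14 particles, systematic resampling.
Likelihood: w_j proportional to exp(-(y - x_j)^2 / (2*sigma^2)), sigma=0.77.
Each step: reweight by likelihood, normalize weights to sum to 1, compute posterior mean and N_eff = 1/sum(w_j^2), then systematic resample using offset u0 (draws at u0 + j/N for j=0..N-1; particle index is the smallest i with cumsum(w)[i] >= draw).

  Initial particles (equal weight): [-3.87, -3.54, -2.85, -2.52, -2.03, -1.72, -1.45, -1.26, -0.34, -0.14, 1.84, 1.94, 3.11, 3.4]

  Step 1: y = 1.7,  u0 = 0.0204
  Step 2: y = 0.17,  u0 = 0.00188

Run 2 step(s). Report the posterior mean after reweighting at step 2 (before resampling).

step 1: w=[0.0000, 0.0000, 0.0000, 0.0000, 0.0000, 0.0000, 0.0001, 0.0003, 0.0130, 0.0250, 0.4278, 0.4144, 0.0813, 0.0380]  mean=1.9649  Neff=2.7503  idx=[9, 10, 10, 10, 10, 10, 10, 11, 11, 11, 11, 11, 11, 12]
step 2: w=[0.4800, 0.0495, 0.0495, 0.0495, 0.0495, 0.0495, 0.0495, 0.0371, 0.0371, 0.0371, 0.0371, 0.0371, 0.0371, 0.0004]  mean=0.9123  Neff=3.9472  idx=[0, 0, 0, 0, 0, 0, 0, 1, 2, 4, 5, 7, 9, 11]

post_mean = 0.9123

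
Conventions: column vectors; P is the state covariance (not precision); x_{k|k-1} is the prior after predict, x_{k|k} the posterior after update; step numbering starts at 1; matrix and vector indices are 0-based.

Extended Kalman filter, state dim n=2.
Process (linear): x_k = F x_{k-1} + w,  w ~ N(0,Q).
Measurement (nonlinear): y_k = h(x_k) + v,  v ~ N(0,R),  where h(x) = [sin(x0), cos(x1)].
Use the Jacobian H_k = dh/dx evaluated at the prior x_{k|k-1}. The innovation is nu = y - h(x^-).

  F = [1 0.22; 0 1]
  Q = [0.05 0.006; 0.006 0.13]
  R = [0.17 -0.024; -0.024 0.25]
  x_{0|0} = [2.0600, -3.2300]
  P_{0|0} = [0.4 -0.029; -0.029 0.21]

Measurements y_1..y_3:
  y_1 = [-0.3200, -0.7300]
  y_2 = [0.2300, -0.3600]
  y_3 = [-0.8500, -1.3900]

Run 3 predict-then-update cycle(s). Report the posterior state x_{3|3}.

step 1: x^-=[1.3494, -3.2300]  P^-=[0.4474 0.0232; 0.0232 0.3400]  H_jac=[0.2196 0.0000; 0.0000 -0.0883]  S=[0.1916 -0.0244; -0.0244 0.2527]  K=[0.5182 0.0420; 0.0116 -0.1177]  nu=[-1.2956, 0.2661]  x^+=[0.6892, -3.2763]  P^+=[0.3966 0.0218; 0.0218 0.3364]
step 2: x^-=[-0.0316, -3.2763]  P^-=[0.4725 0.1018; 0.1018 0.4664]  H_jac=[0.9995 0.0000; 0.0000 -0.1343]  S=[0.6420 -0.0377; -0.0377 0.2584]  K=[0.7388 0.0548; 0.1456 -0.2212]  nu=[0.2616, 0.6309]  x^+=[0.1962, -3.3778]  P^+=[0.1243 0.0301; 0.0301 0.4377]
step 3: x^-=[-0.5469, -3.3778]  P^-=[0.2088 0.1324; 0.1324 0.5677]  H_jac=[0.8541 0.0000; 0.0000 -0.2340]  S=[0.3223 -0.0505; -0.0505 0.2811]  K=[0.5515 -0.0112; 0.2848 -0.4215]  nu=[-0.3300, -0.4178]  x^+=[-0.7242, -3.2957]  P^+=[0.1101 0.0685; 0.0685 0.4795]

x_post = [-0.7242, -3.2957]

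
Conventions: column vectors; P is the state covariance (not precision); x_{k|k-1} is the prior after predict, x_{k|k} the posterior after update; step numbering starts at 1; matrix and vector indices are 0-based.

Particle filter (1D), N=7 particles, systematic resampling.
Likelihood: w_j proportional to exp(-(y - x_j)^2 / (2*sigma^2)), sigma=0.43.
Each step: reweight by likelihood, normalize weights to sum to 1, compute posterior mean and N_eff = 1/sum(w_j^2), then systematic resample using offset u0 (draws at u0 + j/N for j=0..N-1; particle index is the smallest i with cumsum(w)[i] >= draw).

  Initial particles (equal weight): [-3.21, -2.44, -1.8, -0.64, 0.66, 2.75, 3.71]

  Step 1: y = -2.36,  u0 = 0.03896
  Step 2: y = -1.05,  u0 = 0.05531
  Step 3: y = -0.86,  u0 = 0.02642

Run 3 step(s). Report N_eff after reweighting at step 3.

N_eff = 7.0000

step 1: w=[0.0913, 0.6328, 0.2757, 0.0002, 0.0000, 0.0000, 0.0000]  mean=-2.3334  Neff=2.0628  idx=[0, 1, 1, 1, 1, 2, 2]
step 2: w=[0.0000, 0.0117, 0.0117, 0.0117, 0.0117, 0.4765, 0.4765]  mean=-1.8301  Neff=2.1993  idx=[5, 5, 5, 5, 6, 6, 6]
step 3: w=[0.1429, 0.1429, 0.1429, 0.1429, 0.1429, 0.1429, 0.1429]  mean=-1.8000  Neff=7.0000  idx=[0, 1, 2, 3, 4, 5, 6]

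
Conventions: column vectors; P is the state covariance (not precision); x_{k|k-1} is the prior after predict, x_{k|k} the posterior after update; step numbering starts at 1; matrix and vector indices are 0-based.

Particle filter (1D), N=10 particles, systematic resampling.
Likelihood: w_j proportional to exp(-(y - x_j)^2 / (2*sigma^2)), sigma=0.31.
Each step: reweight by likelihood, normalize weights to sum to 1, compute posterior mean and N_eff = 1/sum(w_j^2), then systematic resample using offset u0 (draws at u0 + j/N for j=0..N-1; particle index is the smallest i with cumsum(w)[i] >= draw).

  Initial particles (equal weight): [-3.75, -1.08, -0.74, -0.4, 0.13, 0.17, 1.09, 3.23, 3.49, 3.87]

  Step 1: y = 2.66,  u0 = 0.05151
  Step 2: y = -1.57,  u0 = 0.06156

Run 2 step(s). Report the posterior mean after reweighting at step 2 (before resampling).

post_mean = 3.2300

step 1: w=[0.0000, 0.0000, 0.0000, 0.0000, 0.0000, 0.0000, 0.0000, 0.8672, 0.1305, 0.0023]  mean=3.2654  Neff=1.3003  idx=[7, 7, 7, 7, 7, 7, 7, 7, 7, 8]
step 2: w=[0.1111, 0.1111, 0.1111, 0.1111, 0.1111, 0.1111, 0.1111, 0.1111, 0.1111, 0.0000]  mean=3.2300  Neff=9.0000  idx=[0, 1, 2, 3, 4, 5, 5, 6, 7, 8]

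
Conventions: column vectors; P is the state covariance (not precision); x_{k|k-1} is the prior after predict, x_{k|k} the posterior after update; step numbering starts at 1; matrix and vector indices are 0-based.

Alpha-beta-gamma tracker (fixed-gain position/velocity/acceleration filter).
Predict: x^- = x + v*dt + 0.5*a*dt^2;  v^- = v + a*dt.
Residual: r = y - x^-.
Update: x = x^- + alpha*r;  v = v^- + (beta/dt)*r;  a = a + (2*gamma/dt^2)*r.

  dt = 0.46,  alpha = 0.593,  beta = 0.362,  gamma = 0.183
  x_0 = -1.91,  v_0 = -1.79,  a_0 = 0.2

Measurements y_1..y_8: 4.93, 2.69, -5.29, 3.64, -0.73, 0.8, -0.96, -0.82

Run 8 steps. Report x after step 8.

x_post = -2.0589

step 1: x_pred=-2.7122  r=7.6422  x^+=1.8196  v^+=4.3161  a^+=13.4186
step 2: x_pred=5.2247  r=-2.5347  x^+=3.7216  v^+=8.4940  a^+=9.0344
step 3: x_pred=8.5847  r=-13.8747  x^+=0.3570  v^+=1.7310  a^+=-14.9644
step 4: x_pred=-0.4300  r=4.0700  x^+=1.9835  v^+=-1.9497  a^+=-7.9246
step 5: x_pred=0.2482  r=-0.9782  x^+=-0.3319  v^+=-6.3649  a^+=-9.6167
step 6: x_pred=-4.2771  r=5.0771  x^+=-1.2664  v^+=-6.7930  a^+=-0.8348
step 7: x_pred=-4.4795  r=3.5195  x^+=-2.3924  v^+=-4.4074  a^+=5.2528
step 8: x_pred=-3.8641  r=3.0441  x^+=-2.0589  v^+=0.4045  a^+=10.5181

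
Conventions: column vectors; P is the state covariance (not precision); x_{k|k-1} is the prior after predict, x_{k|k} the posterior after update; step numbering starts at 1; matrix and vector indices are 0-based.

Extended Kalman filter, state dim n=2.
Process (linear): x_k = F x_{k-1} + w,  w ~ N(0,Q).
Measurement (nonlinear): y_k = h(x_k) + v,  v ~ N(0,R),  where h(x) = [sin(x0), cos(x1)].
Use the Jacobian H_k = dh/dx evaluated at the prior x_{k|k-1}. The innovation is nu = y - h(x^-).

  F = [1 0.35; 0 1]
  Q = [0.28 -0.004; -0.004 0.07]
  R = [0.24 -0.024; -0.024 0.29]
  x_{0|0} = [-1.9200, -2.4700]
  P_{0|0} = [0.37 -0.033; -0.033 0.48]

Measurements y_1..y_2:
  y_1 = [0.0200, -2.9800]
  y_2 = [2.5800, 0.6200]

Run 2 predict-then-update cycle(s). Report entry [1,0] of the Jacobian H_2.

H_jac[1,0] = 0.0000

step 1: x^-=[-2.7845, -2.4700]  P^-=[0.6857 0.1310; 0.1310 0.5500]  H_jac=[-0.9369 0.0000; 0.0000 0.6222]  S=[0.8419 -0.1004; -0.1004 0.5029]  K=[-0.7619 0.0100; -0.0662 0.6672]  nu=[0.3696, -2.1972]  x^+=[-3.0881, -3.9605]  P^+=[0.1954 0.0341; 0.0341 0.3135]
step 2: x^-=[-4.4743, -3.9605]  P^-=[0.5377 0.1398; 0.1398 0.3835]  H_jac=[-0.2359 0.0000; 0.0000 -0.7304]  S=[0.2699 0.0001; 0.0001 0.4946]  K=[-0.4698 -0.2064; -0.1220 -0.5663]  nu=[1.6082, 1.3030]  x^+=[-5.4987, -4.8946]  P^+=[0.4570 0.0665; 0.0665 0.2209]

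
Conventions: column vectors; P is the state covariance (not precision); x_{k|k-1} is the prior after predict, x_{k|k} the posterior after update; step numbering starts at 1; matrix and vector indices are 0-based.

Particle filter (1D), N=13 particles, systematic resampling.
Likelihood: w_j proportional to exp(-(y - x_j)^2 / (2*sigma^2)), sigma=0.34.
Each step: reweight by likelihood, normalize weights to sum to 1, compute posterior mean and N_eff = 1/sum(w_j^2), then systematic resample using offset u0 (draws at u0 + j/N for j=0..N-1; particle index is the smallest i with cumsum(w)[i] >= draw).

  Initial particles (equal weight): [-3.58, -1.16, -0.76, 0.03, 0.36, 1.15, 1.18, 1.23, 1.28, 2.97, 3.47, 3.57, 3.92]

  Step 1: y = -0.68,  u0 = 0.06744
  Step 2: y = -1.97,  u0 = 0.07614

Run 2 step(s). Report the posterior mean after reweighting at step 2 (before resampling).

step 1: w=[0.0000, 0.2521, 0.6643, 0.0772, 0.0063, 0.0000, 0.0000, 0.0000, 0.0000, 0.0000, 0.0000, 0.0000, 0.0000]  mean=-0.7928  Neff=1.9573  idx=[1, 1, 1, 2, 2, 2, 2, 2, 2, 2, 2, 2, 3]
step 2: w=[0.3055, 0.3055, 0.3055, 0.0093, 0.0093, 0.0093, 0.0093, 0.0093, 0.0093, 0.0093, 0.0093, 0.0093, 0.0000]  mean=-1.1266  Neff=3.5614  idx=[0, 0, 0, 1, 1, 1, 1, 2, 2, 2, 2, 3, 11]

post_mean = -1.1266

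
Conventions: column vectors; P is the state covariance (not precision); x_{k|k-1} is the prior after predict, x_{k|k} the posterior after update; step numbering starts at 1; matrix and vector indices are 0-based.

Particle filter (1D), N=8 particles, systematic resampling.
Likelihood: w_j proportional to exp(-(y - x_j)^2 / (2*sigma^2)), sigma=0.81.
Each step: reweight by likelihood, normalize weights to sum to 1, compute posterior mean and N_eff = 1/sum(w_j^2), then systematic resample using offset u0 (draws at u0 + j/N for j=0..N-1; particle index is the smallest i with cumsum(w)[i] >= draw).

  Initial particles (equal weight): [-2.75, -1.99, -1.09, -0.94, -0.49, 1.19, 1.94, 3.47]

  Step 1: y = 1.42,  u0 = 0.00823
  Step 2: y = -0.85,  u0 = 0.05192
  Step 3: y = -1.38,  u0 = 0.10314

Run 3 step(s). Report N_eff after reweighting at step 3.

N_eff = 7.0151

step 1: w=[0.0000, 0.0001, 0.0043, 0.0076, 0.0327, 0.5056, 0.4284, 0.0214]  mean=1.4790  Neff=2.2688  idx=[3, 5, 5, 5, 5, 6, 6, 6]
step 2: w=[0.8498, 0.0359, 0.0359, 0.0359, 0.0359, 0.0023, 0.0023, 0.0023]  mean=-0.6149  Neff=1.3751  idx=[0, 0, 0, 0, 0, 0, 0, 3]
step 3: w=[0.1427, 0.1427, 0.1427, 0.1427, 0.1427, 0.1427, 0.1427, 0.0011]  mean=-0.9377  Neff=7.0151  idx=[0, 1, 2, 3, 4, 5, 5, 6]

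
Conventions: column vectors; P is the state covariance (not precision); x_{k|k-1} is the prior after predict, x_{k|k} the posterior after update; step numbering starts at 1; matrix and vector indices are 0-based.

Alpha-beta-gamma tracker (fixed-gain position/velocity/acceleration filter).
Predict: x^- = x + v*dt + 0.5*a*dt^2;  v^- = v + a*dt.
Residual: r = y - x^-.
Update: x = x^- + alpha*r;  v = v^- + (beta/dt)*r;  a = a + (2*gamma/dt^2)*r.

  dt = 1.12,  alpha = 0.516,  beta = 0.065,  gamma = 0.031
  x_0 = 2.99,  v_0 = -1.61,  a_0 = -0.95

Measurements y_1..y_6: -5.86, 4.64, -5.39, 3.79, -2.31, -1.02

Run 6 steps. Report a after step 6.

a_post = 0.7724

step 1: x_pred=0.5910  r=-6.4510  x^+=-2.7377  v^+=-3.0484  a^+=-1.2688
step 2: x_pred=-6.9477  r=11.5877  x^+=-0.9685  v^+=-3.7970  a^+=-0.6961
step 3: x_pred=-5.6577  r=0.2677  x^+=-5.5196  v^+=-4.5611  a^+=-0.6829
step 4: x_pred=-11.0563  r=14.8463  x^+=-3.3956  v^+=-4.4643  a^+=0.0509
step 5: x_pred=-8.3637  r=6.0537  x^+=-5.2400  v^+=-4.0559  a^+=0.3501
step 6: x_pred=-9.5631  r=8.5431  x^+=-5.1548  v^+=-3.1680  a^+=0.7724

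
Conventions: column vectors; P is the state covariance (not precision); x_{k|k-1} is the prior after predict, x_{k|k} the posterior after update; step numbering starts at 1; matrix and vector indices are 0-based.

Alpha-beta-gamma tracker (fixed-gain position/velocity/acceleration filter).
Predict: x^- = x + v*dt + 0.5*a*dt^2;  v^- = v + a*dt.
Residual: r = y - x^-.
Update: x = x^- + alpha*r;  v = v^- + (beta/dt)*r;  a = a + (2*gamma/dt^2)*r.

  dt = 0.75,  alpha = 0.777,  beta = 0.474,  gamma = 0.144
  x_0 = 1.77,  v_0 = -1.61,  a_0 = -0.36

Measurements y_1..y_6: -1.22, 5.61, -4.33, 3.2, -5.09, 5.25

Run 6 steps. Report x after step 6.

step 1: x_pred=0.4612  r=-1.6812  x^+=-0.8451  v^+=-2.9425  a^+=-1.2208
step 2: x_pred=-3.3953  r=9.0053  x^+=3.6018  v^+=1.8332  a^+=3.3899
step 3: x_pred=5.9301  r=-10.2601  x^+=-2.0420  v^+=-2.1087  a^+=-1.8633
step 4: x_pred=-4.1476  r=7.3476  x^+=1.5615  v^+=1.1375  a^+=1.8987
step 5: x_pred=2.9486  r=-8.0386  x^+=-3.2974  v^+=-2.5189  a^+=-2.2171
step 6: x_pred=-5.8101  r=11.0601  x^+=2.7836  v^+=2.8083  a^+=3.4457

x_post = 2.7836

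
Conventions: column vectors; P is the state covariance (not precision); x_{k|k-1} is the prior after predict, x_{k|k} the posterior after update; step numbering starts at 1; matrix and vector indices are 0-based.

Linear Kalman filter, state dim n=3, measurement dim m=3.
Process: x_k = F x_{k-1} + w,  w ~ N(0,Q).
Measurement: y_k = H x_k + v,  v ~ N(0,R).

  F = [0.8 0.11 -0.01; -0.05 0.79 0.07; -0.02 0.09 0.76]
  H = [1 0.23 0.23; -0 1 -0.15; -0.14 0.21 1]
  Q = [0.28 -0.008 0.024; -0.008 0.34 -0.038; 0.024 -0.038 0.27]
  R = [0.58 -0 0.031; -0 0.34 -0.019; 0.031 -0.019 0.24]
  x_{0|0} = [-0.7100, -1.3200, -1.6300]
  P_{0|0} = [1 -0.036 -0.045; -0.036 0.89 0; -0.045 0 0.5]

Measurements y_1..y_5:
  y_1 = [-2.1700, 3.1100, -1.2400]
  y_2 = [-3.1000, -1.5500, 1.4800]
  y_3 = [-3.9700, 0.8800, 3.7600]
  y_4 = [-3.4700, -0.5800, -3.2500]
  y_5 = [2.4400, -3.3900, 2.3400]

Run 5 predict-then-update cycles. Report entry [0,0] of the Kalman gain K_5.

K[0,0] = 0.4277

step 1: x^-=[-0.6969, -1.1214, -1.3434]  P^-=[0.9252 0.0039 -0.0169; 0.0039 0.9036 0.0554; -0.0169 0.0554 0.5679]  S=[1.5829 0.2055 0.0755; 0.2055 1.2397 0.1383; 0.0755 0.1383 0.8936]  K=[0.6016 -0.0719 -0.2026; 0.0436 0.6968 0.1622; 0.0624 -0.1083 0.6626]  nu=[-0.9062, 4.0299, 0.2413]  x^+=[-1.5808, 1.6863, -1.6764]  P^+=[0.3414 -0.0172 0.0228; -0.0172 0.2303 -0.0237; 0.0228 -0.0237 0.1712]
step 2: x^-=[-1.0624, 1.2939, -1.0907]  P^-=[0.4979 -0.0112 0.0302; -0.0112 0.4840 -0.0271; 0.0302 -0.0271 0.3670]  S=[1.1288 0.0776 0.0888; 0.0776 0.8404 0.0035; 0.0888 0.0035 0.6189]  K=[0.4596 -0.0606 -0.1332; 0.0344 0.5771 0.1147; 0.0585 -0.1056 0.5692]  nu=[-2.0843, -3.0075, 2.1502]  x^+=[-2.1245, -0.2669, 0.3287]  P^+=[0.2605 -0.0146 0.0230; -0.0146 0.1904 -0.0244; 0.0230 -0.0244 0.1488]
step 3: x^-=[-1.7322, -0.0816, 0.2683]  P^-=[0.4462 -0.0099 0.0315; -0.0099 0.4585 -0.0317; 0.0315 -0.0317 0.3536]  S=[1.0757 0.0725 0.0919; 0.0725 0.8160 -0.0044; 0.0919 -0.0044 0.6010]  K=[0.4336 -0.0570 -0.1217; 0.0347 0.5652 0.1086; 0.0574 -0.1059 0.5604]  nu=[-2.2807, 1.0018, 3.2664]  x^+=[-3.1758, 0.7602, 1.8617]  P^+=[0.2457 -0.0137 0.0226; -0.0137 0.1864 -0.0247; 0.0226 -0.0247 0.1466]
step 4: x^-=[-2.4756, 0.8897, 1.5468]  P^-=[0.4368 -0.0090 0.0315; -0.0090 0.4559 -0.0323; 0.0315 -0.0323 0.3523]  S=[1.0665 0.0726 0.0928; 0.0726 0.8135 -0.0054; 0.0928 -0.0054 0.5991]  K=[0.4286 -0.0560 -0.1195; 0.0351 0.5639 0.1077; 0.0571 -0.1060 0.5595]  nu=[-1.5547, -1.2376, -5.3302]  x^+=[-2.4358, -0.4370, -1.3932]  P^+=[0.2428 -0.0134 0.0225; -0.0134 0.1860 -0.0247; 0.0225 -0.0247 0.1464]
step 5: x^-=[-1.9827, -0.3210, -1.0495]  P^-=[0.4350 -0.0088 0.0315; -0.0088 0.4556 -0.0323; 0.0315 -0.0323 0.3522]  S=[1.0648 0.0728 0.0931; 0.0728 0.8132 -0.0056; 0.0931 -0.0056 0.5989]  K=[0.4277 -0.0557 -0.1191; 0.0352 0.5638 0.1076; 0.0571 -0.1060 0.5595]  nu=[4.7380, -3.2264, 3.1793]  x^+=[-0.1553, -1.6310, 1.3415]  P^+=[0.2423 -0.0133 0.0224; -0.0133 0.1859 -0.0247; 0.0224 -0.0247 0.1464]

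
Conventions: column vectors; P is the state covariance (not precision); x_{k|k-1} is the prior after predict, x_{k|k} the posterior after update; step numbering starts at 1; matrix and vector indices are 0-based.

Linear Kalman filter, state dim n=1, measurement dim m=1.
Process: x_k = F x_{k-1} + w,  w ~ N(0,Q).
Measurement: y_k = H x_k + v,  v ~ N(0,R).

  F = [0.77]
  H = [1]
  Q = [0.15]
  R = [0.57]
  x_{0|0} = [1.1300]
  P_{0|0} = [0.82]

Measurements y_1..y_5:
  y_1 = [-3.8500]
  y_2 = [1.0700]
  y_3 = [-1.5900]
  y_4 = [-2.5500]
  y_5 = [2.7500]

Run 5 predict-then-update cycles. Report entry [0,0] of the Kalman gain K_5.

step 1: x^-=[0.8701]  P^-=[0.6362]  S=[1.2062]  K=[0.5274]  nu=[-4.7201]  x^+=[-1.6194]  P^+=[0.3006]
step 2: x^-=[-1.2470]  P^-=[0.3282]  S=[0.8982]  K=[0.3654]  nu=[2.3170]  x^+=[-0.4003]  P^+=[0.2083]
step 3: x^-=[-0.3082]  P^-=[0.2735]  S=[0.8435]  K=[0.3242]  nu=[-1.2818]  x^+=[-0.7238]  P^+=[0.1848]
step 4: x^-=[-0.5573]  P^-=[0.2596]  S=[0.8296]  K=[0.3129]  nu=[-1.9927]  x^+=[-1.1809]  P^+=[0.1784]
step 5: x^-=[-0.9093]  P^-=[0.2557]  S=[0.8257]  K=[0.3097]  nu=[3.6593]  x^+=[0.2241]  P^+=[0.1765]

K[0,0] = 0.3097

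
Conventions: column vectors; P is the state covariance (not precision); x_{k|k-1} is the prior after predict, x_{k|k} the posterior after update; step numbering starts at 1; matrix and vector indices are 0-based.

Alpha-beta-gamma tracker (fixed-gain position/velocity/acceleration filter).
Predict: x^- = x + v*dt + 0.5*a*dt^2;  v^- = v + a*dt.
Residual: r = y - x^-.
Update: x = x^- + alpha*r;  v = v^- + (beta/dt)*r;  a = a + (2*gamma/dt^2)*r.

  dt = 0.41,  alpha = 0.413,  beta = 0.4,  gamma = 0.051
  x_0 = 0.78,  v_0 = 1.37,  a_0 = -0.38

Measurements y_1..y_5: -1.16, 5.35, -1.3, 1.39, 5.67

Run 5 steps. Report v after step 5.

v_post = 3.2502

step 1: x_pred=1.3098  r=-2.4698  x^+=0.2897  v^+=-1.1953  a^+=-1.8786
step 2: x_pred=-0.3582  r=5.7082  x^+=1.9993  v^+=3.6035  a^+=1.5850
step 3: x_pred=3.6099  r=-4.9099  x^+=1.5821  v^+=-0.5368  a^+=-1.3942
step 4: x_pred=1.2448  r=0.1452  x^+=1.3048  v^+=-0.9668  a^+=-1.3061
step 5: x_pred=0.7986  r=4.8714  x^+=2.8105  v^+=3.2502  a^+=1.6498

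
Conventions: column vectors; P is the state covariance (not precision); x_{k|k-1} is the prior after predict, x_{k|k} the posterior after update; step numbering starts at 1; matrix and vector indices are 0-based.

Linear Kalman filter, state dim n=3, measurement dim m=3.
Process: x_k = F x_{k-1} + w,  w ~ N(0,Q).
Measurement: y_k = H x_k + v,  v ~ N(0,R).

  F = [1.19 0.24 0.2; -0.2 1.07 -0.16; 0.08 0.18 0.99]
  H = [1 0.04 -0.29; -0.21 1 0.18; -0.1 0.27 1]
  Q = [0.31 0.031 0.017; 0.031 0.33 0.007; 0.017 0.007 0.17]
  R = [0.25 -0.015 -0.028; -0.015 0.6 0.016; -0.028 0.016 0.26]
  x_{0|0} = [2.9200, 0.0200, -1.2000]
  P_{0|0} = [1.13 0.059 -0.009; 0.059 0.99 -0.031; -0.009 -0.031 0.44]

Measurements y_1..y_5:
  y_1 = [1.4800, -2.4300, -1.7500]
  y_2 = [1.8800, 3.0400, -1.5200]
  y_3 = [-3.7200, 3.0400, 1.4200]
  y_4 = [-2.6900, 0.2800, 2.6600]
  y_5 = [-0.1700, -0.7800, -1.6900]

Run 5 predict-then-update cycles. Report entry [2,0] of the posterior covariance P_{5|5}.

P_post[2,0] = 0.0473

step 1: x^-=[3.2396, -0.3706, -0.9508]  P^-=[2.0113 0.0711 0.2490; 0.0711 1.5047 0.0828; 0.2490 0.0828 0.6298]  S=[2.1760 -0.3029 -0.1235; -0.3029 2.1949 0.5967; -0.1235 0.5967 1.0106]  K=[0.8943 -0.0762 0.2207; 0.1494 0.6808 0.0931; 0.0554 -0.1160 0.6959]  nu=[-2.0205, -1.2079, -0.3752]  x^+=[1.4418, -1.5298, -1.1836]  P^+=[0.2364 -0.0166 0.0592; -0.0166 0.4194 -0.0840; 0.0592 -0.0840 0.2061]
step 2: x^-=[1.1118, -1.7358, -1.3318]  P^-=[0.6878 0.0271 0.1423; 0.0271 0.8645 -0.0485; 0.1423 -0.0485 0.3661]  S=[0.8907 -0.0691 -0.0381; -0.0691 1.4671 0.2422; -0.0381 0.2422 0.6399]  K=[0.7307 -0.0599 0.1925; 0.1327 0.5732 0.0757; 0.0550 -0.1001 0.5706]  nu=[0.4514, 5.2490, 0.3917]  x^+=[1.2027, 1.3624, -1.6090]  P^+=[0.1936 -0.0124 0.0513; -0.0124 0.3534 -0.0715; 0.0513 -0.0715 0.1697]
step 3: x^-=[1.4364, 1.4747, -1.2515]  P^-=[0.6217 0.0307 0.1231; 0.0307 0.7798 -0.0401; 0.1231 -0.0401 0.3313]  S=[0.8328 -0.0603 -0.0414; -0.0603 1.3813 0.2243; -0.0414 0.2243 0.6064]  K=[0.7103 -0.0550 0.1830; 0.1319 0.5470 0.0827; 0.0511 -0.0909 0.5452]  nu=[-5.5783, 2.0922, 2.4169]  x^+=[-2.1984, 2.0832, -0.4090]  P^+=[0.1877 -0.0100 0.0483; -0.0100 0.3372 -0.0655; 0.0483 -0.0655 0.1614]
step 4: x^-=[-2.1979, 2.7341, -0.2058]  P^-=[0.6126 0.0329 0.1188; 0.0329 0.7575 -0.0348; 0.1188 -0.0348 0.3243]  S=[0.8256 -0.0592 -0.0428; -0.0592 1.3597 0.2231; -0.0428 0.2231 0.6014]  K=[0.7074 -0.0535 0.1807; 0.1319 0.5390 0.0863; 0.0500 -0.0874 0.5399]  nu=[-0.6611, -2.8787, 1.9078]  x^+=[-2.1668, 1.2599, 1.0427]  P^+=[0.1867 -0.0092 0.0475; -0.0092 0.3323 -0.0633; 0.0475 -0.0633 0.1594]
step 5: x^-=[-2.0676, 1.6146, 1.0858]  P^-=[0.6112 0.0335 0.1179; 0.0335 0.7506 -0.0329; 0.1179 -0.0329 0.3229]  S=[0.8246 -0.0593 -0.0432; -0.0593 1.3532 0.2230; -0.0432 0.2230 0.6006]  K=[0.7070 -0.0531 0.1801; 0.1317 0.5365 0.0874; 0.0498 -0.0863 0.5388]  nu=[2.1479, -3.0242, -3.4185]  x^+=[-1.0042, -0.0235, -0.3883]  P^+=[0.1866 -0.0089 0.0473; -0.0089 0.3307 -0.0626; 0.0473 -0.0626 0.1589]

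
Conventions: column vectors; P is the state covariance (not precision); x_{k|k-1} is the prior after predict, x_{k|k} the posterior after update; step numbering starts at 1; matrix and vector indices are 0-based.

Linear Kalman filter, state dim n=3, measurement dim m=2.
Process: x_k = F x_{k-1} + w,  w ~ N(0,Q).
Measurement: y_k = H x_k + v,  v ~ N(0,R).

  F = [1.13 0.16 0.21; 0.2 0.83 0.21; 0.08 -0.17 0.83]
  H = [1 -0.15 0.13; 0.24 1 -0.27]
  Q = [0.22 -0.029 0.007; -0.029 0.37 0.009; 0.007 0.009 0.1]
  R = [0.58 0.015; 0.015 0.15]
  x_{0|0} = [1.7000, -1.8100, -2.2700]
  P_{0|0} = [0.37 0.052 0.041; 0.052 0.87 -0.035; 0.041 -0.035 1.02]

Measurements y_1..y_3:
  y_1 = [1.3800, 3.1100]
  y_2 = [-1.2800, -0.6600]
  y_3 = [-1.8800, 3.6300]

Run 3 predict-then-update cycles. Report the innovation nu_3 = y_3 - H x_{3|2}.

step 1: x^-=[1.1547, -1.6390, -1.4404]  P^-=[0.7956 0.2697 0.2210; 0.2697 1.0376 0.0563; 0.2210 0.0563 0.8441]  S=[1.3876 0.2375; 0.2375 1.3654]  K=[0.5305 0.2014; -0.0503 0.8050; 0.2547 -0.1312]  nu=[0.1667, 4.0830]  x^+=[2.0655, 1.6392, -1.9335]  P^+=[0.2990 -0.0136 0.0739; -0.0136 0.1686 0.1679; 0.0739 0.1679 0.7464]
step 2: x^-=[2.1903, 1.3676, -1.7182]  P^-=[0.6805 0.1362 0.2489; 0.1362 0.5913 0.2429; 0.2489 0.2429 0.5838]  S=[1.2980 0.1824; 0.1824 0.7250]  K=[0.5063 0.1931; -0.0490 0.7825; 0.2011 0.1493]  nu=[-3.0418, -3.0172]  x^+=[0.0677, -0.8442, -2.7807]  P^+=[0.2851 -0.0116 0.0749; -0.0116 0.1582 0.1436; 0.0749 0.1436 0.5042]
step 3: x^-=[-0.6425, -1.2711, -2.1590]  P^-=[0.6513 0.1181 0.2039; 0.1181 0.5651 0.1862; 0.2039 0.1862 0.4235]  S=[1.2614 0.1686; 0.1686 0.7132]  K=[0.4979 0.1899; -0.0580 0.7753; 0.1657 0.1302]  nu=[-1.1474, 4.4724]  x^+=[-0.3644, 2.2628, -1.7669]  P^+=[0.2810 -0.0137 0.0659; -0.0137 0.1473 0.1059; 0.0659 0.1059 0.3695]

innov = [-1.1474, 4.4724]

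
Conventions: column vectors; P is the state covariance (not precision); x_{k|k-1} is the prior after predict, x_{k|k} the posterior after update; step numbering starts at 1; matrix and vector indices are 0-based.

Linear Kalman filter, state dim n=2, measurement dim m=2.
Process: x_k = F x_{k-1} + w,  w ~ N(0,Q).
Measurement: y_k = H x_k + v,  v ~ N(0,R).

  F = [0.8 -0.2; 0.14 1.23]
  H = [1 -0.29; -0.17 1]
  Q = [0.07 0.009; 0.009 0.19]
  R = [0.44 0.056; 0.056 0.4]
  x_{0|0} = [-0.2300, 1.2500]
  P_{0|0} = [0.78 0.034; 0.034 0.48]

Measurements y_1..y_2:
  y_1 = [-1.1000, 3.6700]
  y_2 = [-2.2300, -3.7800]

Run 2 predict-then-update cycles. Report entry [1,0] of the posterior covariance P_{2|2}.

step 1: x^-=[-0.4340, 1.5053]  P^-=[0.5775 0.0108; 0.0108 0.9432]  S=[1.0906 -0.3044; -0.3044 1.3562]  K=[0.5427 0.0574; -0.0503 0.6828]  nu=[-0.2295, 2.0909]  x^+=[-0.4386, 2.9445]  P^+=[0.2708 0.0994; 0.0994 0.2872]
step 2: x^-=[-0.9398, 3.5604]  P^-=[0.2230 0.0637; 0.0637 0.6640]  S=[0.6819 -0.1077; -0.1077 1.0488]  K=[0.3088 0.0563; -0.0922 0.6133]  nu=[-0.2577, -7.5002]  x^+=[-1.4414, -1.0160]  P^+=[0.1584 0.0667; 0.0667 0.2515]

P_post[1,0] = 0.0667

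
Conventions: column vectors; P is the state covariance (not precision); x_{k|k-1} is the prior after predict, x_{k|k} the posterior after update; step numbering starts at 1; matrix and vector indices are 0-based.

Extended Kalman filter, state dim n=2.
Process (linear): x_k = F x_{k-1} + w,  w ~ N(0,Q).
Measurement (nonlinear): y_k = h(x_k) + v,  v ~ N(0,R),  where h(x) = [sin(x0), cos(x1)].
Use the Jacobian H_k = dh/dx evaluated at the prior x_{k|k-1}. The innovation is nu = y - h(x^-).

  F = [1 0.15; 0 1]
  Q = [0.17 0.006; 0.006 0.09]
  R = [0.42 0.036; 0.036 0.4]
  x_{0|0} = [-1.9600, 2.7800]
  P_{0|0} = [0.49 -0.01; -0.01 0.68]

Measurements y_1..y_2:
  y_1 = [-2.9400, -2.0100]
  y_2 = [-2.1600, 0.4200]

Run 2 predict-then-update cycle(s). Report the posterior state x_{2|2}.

x_post = [-1.9702, 3.4137]

step 1: x^-=[-1.5430, 2.7800]  P^-=[0.6723 0.0980; 0.0980 0.7700]  H_jac=[0.0278 0.0000; 0.0000 -0.3538]  S=[0.4205 0.0350; 0.0350 0.4964]  K=[0.0505 -0.0734; 0.0525 -0.5525]  nu=[-1.9404, -1.0747]  x^+=[-1.5622, 3.2719]  P^+=[0.6688 0.0779; 0.0779 0.6194]
step 2: x^-=[-1.0714, 3.2719]  P^-=[0.8761 0.1768; 0.1768 0.7094]  H_jac=[0.4789 0.0000; 0.0000 0.1299]  S=[0.6209 0.0470; 0.0470 0.4120]  K=[0.6773 -0.0215; 0.1204 0.2099]  nu=[-1.2821, 1.4115]  x^+=[-1.9702, 3.4137]  P^+=[0.5924 0.1214; 0.1214 0.6798]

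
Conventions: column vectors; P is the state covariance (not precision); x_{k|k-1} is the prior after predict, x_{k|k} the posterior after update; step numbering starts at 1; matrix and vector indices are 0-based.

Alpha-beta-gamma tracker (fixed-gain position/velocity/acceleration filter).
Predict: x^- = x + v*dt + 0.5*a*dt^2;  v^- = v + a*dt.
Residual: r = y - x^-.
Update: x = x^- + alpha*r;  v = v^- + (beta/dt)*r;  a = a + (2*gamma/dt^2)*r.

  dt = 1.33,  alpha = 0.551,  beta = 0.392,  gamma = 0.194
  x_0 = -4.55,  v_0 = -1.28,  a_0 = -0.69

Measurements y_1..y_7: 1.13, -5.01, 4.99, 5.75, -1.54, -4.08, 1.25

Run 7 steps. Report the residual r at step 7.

step 1: x_pred=-6.8627  r=7.9927  x^+=-2.4587  v^+=0.1580  a^+=1.0632
step 2: x_pred=-1.3082  r=-3.7018  x^+=-3.3479  v^+=0.4810  a^+=0.2512
step 3: x_pred=-2.4860  r=7.4760  x^+=1.6333  v^+=3.0185  a^+=1.8910
step 4: x_pred=7.3204  r=-1.5704  x^+=6.4551  v^+=5.0707  a^+=1.5466
step 5: x_pred=14.5670  r=-16.1070  x^+=5.6921  v^+=2.3803  a^+=-1.9864
step 6: x_pred=7.1010  r=-11.1810  x^+=0.9403  v^+=-3.5571  a^+=-4.4389
step 7: x_pred=-7.7167  r=8.9667  x^+=-2.7760  v^+=-6.8181  a^+=-2.4721

resid = 8.9667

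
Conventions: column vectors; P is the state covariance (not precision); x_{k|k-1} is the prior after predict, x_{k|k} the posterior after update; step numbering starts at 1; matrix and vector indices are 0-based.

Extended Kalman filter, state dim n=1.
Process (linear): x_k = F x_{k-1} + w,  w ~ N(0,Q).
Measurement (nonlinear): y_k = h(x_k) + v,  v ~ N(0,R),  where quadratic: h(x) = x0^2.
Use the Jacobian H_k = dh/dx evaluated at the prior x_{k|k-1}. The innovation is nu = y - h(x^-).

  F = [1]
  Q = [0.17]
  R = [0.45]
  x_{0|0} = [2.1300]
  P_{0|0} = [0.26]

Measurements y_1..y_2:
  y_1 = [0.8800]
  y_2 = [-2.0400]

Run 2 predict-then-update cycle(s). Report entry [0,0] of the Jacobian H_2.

step 1: x^-=[2.1300]  P^-=[0.4300]  H_jac=[4.2600]  S=[8.2535]  K=[0.2219]  nu=[-3.6569]  x^+=[1.3184]  P^+=[0.0234]
step 2: x^-=[1.3184]  P^-=[0.1934]  H_jac=[2.6368]  S=[1.7949]  K=[0.2842]  nu=[-3.7781]  x^+=[0.2447]  P^+=[0.0485]

H_jac[0,0] = 2.6368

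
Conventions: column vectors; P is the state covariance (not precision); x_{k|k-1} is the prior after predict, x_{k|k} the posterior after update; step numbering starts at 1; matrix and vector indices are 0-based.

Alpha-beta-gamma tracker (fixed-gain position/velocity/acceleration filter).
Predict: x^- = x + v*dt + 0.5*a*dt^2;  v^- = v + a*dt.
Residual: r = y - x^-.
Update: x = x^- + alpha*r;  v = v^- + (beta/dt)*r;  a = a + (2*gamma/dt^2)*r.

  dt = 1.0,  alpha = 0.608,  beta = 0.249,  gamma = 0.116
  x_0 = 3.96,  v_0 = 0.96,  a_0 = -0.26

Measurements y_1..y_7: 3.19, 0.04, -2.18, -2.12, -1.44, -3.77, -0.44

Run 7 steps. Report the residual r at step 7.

step 1: x_pred=4.7900  r=-1.6000  x^+=3.8172  v^+=0.3016  a^+=-0.6312
step 2: x_pred=3.8032  r=-3.7632  x^+=1.5152  v^+=-1.2666  a^+=-1.5043
step 3: x_pred=-0.5036  r=-1.6764  x^+=-1.5228  v^+=-3.1883  a^+=-1.8932
step 4: x_pred=-5.6578  r=3.5378  x^+=-3.5068  v^+=-4.2006  a^+=-1.0724
step 5: x_pred=-8.2436  r=6.8036  x^+=-4.1070  v^+=-3.5789  a^+=0.5060
step 6: x_pred=-7.4329  r=3.6629  x^+=-5.2059  v^+=-2.1608  a^+=1.3558
step 7: x_pred=-6.6888  r=6.2488  x^+=-2.8895  v^+=0.7509  a^+=2.8055

resid = 6.2488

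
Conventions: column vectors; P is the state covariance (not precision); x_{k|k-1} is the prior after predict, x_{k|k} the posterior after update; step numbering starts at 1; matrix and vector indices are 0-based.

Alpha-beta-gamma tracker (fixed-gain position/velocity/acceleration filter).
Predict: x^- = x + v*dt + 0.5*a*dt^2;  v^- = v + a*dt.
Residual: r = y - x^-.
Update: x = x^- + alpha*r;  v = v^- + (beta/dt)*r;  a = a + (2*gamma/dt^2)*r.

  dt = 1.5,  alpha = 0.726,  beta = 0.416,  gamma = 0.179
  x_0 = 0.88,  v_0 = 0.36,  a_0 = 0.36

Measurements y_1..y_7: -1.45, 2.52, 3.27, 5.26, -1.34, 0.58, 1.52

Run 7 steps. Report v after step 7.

step 1: x_pred=1.8250  r=-3.2750  x^+=-0.5527  v^+=-0.0083  a^+=-0.1611
step 2: x_pred=-0.7463  r=3.2663  x^+=1.6250  v^+=0.6559  a^+=0.3586
step 3: x_pred=3.0124  r=0.2576  x^+=3.1994  v^+=1.2653  a^+=0.3996
step 4: x_pred=5.5469  r=-0.2869  x^+=5.3386  v^+=1.7851  a^+=0.3539
step 5: x_pred=8.4145  r=-9.7545  x^+=1.3327  v^+=-0.3892  a^+=-1.1981
step 6: x_pred=-0.5989  r=1.1789  x^+=0.2570  v^+=-1.8594  a^+=-1.0105
step 7: x_pred=-3.6690  r=5.1890  x^+=0.0982  v^+=-1.9361  a^+=-0.1849

v_post = -1.9361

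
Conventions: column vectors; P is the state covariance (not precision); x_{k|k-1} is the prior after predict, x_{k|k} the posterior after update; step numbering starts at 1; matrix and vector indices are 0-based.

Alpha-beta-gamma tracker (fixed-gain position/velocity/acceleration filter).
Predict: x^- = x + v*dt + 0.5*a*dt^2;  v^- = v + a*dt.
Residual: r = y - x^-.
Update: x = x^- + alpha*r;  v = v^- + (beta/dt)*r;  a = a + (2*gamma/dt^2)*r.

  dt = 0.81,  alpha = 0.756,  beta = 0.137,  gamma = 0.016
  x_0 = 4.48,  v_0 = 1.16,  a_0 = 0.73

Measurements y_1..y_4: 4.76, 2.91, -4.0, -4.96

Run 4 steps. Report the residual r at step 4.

step 1: x_pred=5.6591  r=-0.8991  x^+=4.9794  v^+=1.5992  a^+=0.6861
step 2: x_pred=6.4998  r=-3.5898  x^+=3.7859  v^+=1.5478  a^+=0.5111
step 3: x_pred=5.2073  r=-9.2073  x^+=-1.7534  v^+=0.4045  a^+=0.0620
step 4: x_pred=-1.4054  r=-3.5546  x^+=-4.0927  v^+=-0.1465  a^+=-0.1114

resid = -3.5546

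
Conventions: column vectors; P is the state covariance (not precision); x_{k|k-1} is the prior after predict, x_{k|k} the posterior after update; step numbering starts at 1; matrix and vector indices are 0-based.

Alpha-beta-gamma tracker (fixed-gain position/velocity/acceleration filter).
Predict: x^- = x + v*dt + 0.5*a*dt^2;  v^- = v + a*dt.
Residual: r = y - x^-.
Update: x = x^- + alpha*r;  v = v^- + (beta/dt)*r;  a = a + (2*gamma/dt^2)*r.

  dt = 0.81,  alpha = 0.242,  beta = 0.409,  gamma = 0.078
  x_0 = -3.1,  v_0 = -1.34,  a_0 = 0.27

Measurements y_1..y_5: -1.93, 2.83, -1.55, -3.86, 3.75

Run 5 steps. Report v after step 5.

step 1: x_pred=-4.0968  r=2.1668  x^+=-3.5725  v^+=-0.0272  a^+=0.7852
step 2: x_pred=-3.3369  r=6.1669  x^+=-1.8445  v^+=3.7227  a^+=2.2515
step 3: x_pred=1.9095  r=-3.4595  x^+=1.0723  v^+=3.7996  a^+=1.4289
step 4: x_pred=4.6187  r=-8.4787  x^+=2.5669  v^+=0.6758  a^+=-0.5870
step 5: x_pred=2.9217  r=0.8283  x^+=3.1221  v^+=0.6185  a^+=-0.3901

v_post = 0.6185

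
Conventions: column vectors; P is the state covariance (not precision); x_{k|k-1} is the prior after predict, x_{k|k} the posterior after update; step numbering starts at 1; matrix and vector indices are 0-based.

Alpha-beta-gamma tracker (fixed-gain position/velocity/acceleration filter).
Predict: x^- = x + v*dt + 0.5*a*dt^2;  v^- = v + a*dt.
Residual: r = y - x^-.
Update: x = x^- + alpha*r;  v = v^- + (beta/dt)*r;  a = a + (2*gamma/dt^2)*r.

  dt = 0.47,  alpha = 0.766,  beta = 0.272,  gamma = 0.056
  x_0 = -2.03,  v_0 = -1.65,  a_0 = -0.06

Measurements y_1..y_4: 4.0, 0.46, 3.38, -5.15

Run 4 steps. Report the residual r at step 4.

step 1: x_pred=-2.8121  r=6.8121  x^+=2.4060  v^+=2.2641  a^+=3.3939
step 2: x_pred=3.8450  r=-3.3850  x^+=1.2521  v^+=1.9003  a^+=1.6776
step 3: x_pred=2.3305  r=1.0495  x^+=3.1344  v^+=3.2961  a^+=2.2097
step 4: x_pred=4.9277  r=-10.0777  x^+=-2.7918  v^+=-1.4975  a^+=-2.8998

resid = -10.0777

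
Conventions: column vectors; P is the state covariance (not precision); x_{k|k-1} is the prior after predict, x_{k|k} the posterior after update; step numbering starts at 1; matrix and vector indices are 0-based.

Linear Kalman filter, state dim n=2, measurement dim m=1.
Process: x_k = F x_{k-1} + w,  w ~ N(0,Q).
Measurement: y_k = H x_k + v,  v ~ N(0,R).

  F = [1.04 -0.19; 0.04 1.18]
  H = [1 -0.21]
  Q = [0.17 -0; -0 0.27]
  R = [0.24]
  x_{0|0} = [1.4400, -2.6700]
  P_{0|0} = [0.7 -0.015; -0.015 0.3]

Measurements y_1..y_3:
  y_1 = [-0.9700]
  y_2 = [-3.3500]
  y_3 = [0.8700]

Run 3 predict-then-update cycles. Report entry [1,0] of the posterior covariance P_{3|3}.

step 1: x^-=[2.0049, -3.0930]  P^-=[0.9439 -0.0564; -0.0564 0.6874]  S=[1.2379]  K=[0.7721; -0.1622]  nu=[-3.6244]  x^+=[-0.7934, -2.5051]  P^+=[0.2060 0.0986; 0.0986 0.6549]
step 2: x^-=[-0.3491, -2.9878]  P^-=[0.3775 -0.0180; -0.0180 1.1915]  S=[0.6776]  K=[0.5627; -0.3958]  nu=[-3.6283]  x^+=[-2.3907, -1.5516]  P^+=[0.1630 0.1329; 0.1329 1.0853]
step 3: x^-=[-2.1915, -1.9265]  P^-=[0.3329 -0.0744; -0.0744 1.7940]  S=[0.6833]  K=[0.5101; -0.6603]  nu=[2.6570]  x^+=[-0.8362, -3.6809]  P^+=[0.1551 0.1557; 0.1557 1.4960]

P_post[1,0] = 0.1557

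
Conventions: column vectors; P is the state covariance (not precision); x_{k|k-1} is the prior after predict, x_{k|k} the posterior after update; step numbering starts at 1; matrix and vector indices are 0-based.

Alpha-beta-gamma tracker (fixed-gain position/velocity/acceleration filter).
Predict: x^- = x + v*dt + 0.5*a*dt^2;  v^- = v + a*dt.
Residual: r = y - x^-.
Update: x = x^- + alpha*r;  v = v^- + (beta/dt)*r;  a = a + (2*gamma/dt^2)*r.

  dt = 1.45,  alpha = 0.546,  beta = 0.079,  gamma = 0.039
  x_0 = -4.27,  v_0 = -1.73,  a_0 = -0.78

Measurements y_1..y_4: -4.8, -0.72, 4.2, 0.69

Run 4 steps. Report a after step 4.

step 1: x_pred=-7.5985  r=2.7985  x^+=-6.0705  v^+=-2.7085  a^+=-0.6762
step 2: x_pred=-10.7087  r=9.9887  x^+=-5.2549  v^+=-3.1448  a^+=-0.3056
step 3: x_pred=-10.1361  r=14.3361  x^+=-2.3086  v^+=-2.8068  a^+=0.2262
step 4: x_pred=-6.1407  r=6.8307  x^+=-2.4111  v^+=-2.1066  a^+=0.4796

a_post = 0.4796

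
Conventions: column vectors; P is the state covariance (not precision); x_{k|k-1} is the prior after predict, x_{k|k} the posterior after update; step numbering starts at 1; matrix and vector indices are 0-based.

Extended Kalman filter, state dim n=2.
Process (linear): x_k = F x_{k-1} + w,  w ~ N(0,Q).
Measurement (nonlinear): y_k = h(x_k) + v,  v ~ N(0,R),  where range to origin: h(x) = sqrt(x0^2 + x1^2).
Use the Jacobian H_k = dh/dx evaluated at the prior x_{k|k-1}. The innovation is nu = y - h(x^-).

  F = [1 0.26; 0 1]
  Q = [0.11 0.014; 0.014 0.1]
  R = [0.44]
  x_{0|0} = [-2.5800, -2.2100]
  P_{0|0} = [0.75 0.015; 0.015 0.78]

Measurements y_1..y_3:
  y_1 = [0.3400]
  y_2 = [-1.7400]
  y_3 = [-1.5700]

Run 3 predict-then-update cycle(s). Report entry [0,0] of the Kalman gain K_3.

step 1: x^-=[-3.1546, -2.2100]  P^-=[0.9205 0.2318; 0.2318 0.8800]  H_jac=[-0.8190 -0.5738]  S=[1.5650]  K=[-0.5667; -0.4439]  nu=[-3.5117]  x^+=[-1.1645, -0.6511]  P^+=[0.4179 -0.1619; -0.1619 0.5716]
step 2: x^-=[-1.3338, -0.6511]  P^-=[0.4823 0.0007; 0.0007 0.6716]  H_jac=[-0.8987 -0.4387]  S=[0.9593]  K=[-0.4522; -0.3077]  nu=[-3.2242]  x^+=[0.1241, 0.3411]  P^+=[0.2862 -0.1328; -0.1328 0.5807]
step 3: x^-=[0.2128, 0.3411]  P^-=[0.3664 0.0322; 0.0322 0.6807]  H_jac=[0.5292 0.8485]  S=[1.0616]  K=[0.2084; 0.5601]  nu=[-1.9720]  x^+=[-0.1982, -0.7634]  P^+=[0.3203 -0.0917; -0.0917 0.3477]

K[0,0] = 0.2084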